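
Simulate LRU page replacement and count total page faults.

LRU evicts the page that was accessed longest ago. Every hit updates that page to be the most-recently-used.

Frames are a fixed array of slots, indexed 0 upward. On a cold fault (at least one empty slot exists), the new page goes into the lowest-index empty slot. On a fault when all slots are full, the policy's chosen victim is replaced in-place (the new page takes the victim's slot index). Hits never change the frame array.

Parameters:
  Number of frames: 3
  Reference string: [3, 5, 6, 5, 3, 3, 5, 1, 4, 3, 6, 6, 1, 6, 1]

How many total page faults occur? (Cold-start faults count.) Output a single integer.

Answer: 8

Derivation:
Step 0: ref 3 → FAULT, frames=[3,-,-]
Step 1: ref 5 → FAULT, frames=[3,5,-]
Step 2: ref 6 → FAULT, frames=[3,5,6]
Step 3: ref 5 → HIT, frames=[3,5,6]
Step 4: ref 3 → HIT, frames=[3,5,6]
Step 5: ref 3 → HIT, frames=[3,5,6]
Step 6: ref 5 → HIT, frames=[3,5,6]
Step 7: ref 1 → FAULT (evict 6), frames=[3,5,1]
Step 8: ref 4 → FAULT (evict 3), frames=[4,5,1]
Step 9: ref 3 → FAULT (evict 5), frames=[4,3,1]
Step 10: ref 6 → FAULT (evict 1), frames=[4,3,6]
Step 11: ref 6 → HIT, frames=[4,3,6]
Step 12: ref 1 → FAULT (evict 4), frames=[1,3,6]
Step 13: ref 6 → HIT, frames=[1,3,6]
Step 14: ref 1 → HIT, frames=[1,3,6]
Total faults: 8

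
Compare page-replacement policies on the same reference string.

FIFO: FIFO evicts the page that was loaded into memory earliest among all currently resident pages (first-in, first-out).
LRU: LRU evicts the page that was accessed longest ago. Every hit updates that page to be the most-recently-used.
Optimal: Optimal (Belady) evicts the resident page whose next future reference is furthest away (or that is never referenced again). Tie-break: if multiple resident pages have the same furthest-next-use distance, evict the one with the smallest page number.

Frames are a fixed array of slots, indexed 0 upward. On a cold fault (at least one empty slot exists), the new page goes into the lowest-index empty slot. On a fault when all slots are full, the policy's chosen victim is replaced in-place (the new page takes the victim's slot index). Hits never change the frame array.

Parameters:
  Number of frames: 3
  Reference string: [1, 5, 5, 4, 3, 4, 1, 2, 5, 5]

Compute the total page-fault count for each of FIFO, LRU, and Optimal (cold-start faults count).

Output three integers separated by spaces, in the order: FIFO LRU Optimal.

--- FIFO ---
  step 0: ref 1 -> FAULT, frames=[1,-,-] (faults so far: 1)
  step 1: ref 5 -> FAULT, frames=[1,5,-] (faults so far: 2)
  step 2: ref 5 -> HIT, frames=[1,5,-] (faults so far: 2)
  step 3: ref 4 -> FAULT, frames=[1,5,4] (faults so far: 3)
  step 4: ref 3 -> FAULT, evict 1, frames=[3,5,4] (faults so far: 4)
  step 5: ref 4 -> HIT, frames=[3,5,4] (faults so far: 4)
  step 6: ref 1 -> FAULT, evict 5, frames=[3,1,4] (faults so far: 5)
  step 7: ref 2 -> FAULT, evict 4, frames=[3,1,2] (faults so far: 6)
  step 8: ref 5 -> FAULT, evict 3, frames=[5,1,2] (faults so far: 7)
  step 9: ref 5 -> HIT, frames=[5,1,2] (faults so far: 7)
  FIFO total faults: 7
--- LRU ---
  step 0: ref 1 -> FAULT, frames=[1,-,-] (faults so far: 1)
  step 1: ref 5 -> FAULT, frames=[1,5,-] (faults so far: 2)
  step 2: ref 5 -> HIT, frames=[1,5,-] (faults so far: 2)
  step 3: ref 4 -> FAULT, frames=[1,5,4] (faults so far: 3)
  step 4: ref 3 -> FAULT, evict 1, frames=[3,5,4] (faults so far: 4)
  step 5: ref 4 -> HIT, frames=[3,5,4] (faults so far: 4)
  step 6: ref 1 -> FAULT, evict 5, frames=[3,1,4] (faults so far: 5)
  step 7: ref 2 -> FAULT, evict 3, frames=[2,1,4] (faults so far: 6)
  step 8: ref 5 -> FAULT, evict 4, frames=[2,1,5] (faults so far: 7)
  step 9: ref 5 -> HIT, frames=[2,1,5] (faults so far: 7)
  LRU total faults: 7
--- Optimal ---
  step 0: ref 1 -> FAULT, frames=[1,-,-] (faults so far: 1)
  step 1: ref 5 -> FAULT, frames=[1,5,-] (faults so far: 2)
  step 2: ref 5 -> HIT, frames=[1,5,-] (faults so far: 2)
  step 3: ref 4 -> FAULT, frames=[1,5,4] (faults so far: 3)
  step 4: ref 3 -> FAULT, evict 5, frames=[1,3,4] (faults so far: 4)
  step 5: ref 4 -> HIT, frames=[1,3,4] (faults so far: 4)
  step 6: ref 1 -> HIT, frames=[1,3,4] (faults so far: 4)
  step 7: ref 2 -> FAULT, evict 1, frames=[2,3,4] (faults so far: 5)
  step 8: ref 5 -> FAULT, evict 2, frames=[5,3,4] (faults so far: 6)
  step 9: ref 5 -> HIT, frames=[5,3,4] (faults so far: 6)
  Optimal total faults: 6

Answer: 7 7 6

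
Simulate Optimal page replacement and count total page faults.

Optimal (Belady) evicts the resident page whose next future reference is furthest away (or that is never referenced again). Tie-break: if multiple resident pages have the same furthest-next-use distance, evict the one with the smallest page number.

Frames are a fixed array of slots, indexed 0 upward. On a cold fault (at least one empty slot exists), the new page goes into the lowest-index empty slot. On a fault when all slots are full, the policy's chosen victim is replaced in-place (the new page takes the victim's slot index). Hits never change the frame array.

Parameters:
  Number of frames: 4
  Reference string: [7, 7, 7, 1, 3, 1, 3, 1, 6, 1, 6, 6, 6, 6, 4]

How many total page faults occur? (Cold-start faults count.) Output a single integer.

Step 0: ref 7 → FAULT, frames=[7,-,-,-]
Step 1: ref 7 → HIT, frames=[7,-,-,-]
Step 2: ref 7 → HIT, frames=[7,-,-,-]
Step 3: ref 1 → FAULT, frames=[7,1,-,-]
Step 4: ref 3 → FAULT, frames=[7,1,3,-]
Step 5: ref 1 → HIT, frames=[7,1,3,-]
Step 6: ref 3 → HIT, frames=[7,1,3,-]
Step 7: ref 1 → HIT, frames=[7,1,3,-]
Step 8: ref 6 → FAULT, frames=[7,1,3,6]
Step 9: ref 1 → HIT, frames=[7,1,3,6]
Step 10: ref 6 → HIT, frames=[7,1,3,6]
Step 11: ref 6 → HIT, frames=[7,1,3,6]
Step 12: ref 6 → HIT, frames=[7,1,3,6]
Step 13: ref 6 → HIT, frames=[7,1,3,6]
Step 14: ref 4 → FAULT (evict 1), frames=[7,4,3,6]
Total faults: 5

Answer: 5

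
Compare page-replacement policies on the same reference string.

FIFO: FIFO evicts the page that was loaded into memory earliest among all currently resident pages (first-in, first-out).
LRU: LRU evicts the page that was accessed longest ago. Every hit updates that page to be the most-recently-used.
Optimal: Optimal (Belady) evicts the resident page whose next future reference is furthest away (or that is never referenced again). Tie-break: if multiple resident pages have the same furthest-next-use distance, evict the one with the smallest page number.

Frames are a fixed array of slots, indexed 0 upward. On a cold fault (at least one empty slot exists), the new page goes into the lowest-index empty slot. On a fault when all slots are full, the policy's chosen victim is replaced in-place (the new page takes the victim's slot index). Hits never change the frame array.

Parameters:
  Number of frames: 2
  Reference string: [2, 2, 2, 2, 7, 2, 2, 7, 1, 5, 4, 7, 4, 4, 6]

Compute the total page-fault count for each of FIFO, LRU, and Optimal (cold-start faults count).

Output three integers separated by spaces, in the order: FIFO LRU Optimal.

--- FIFO ---
  step 0: ref 2 -> FAULT, frames=[2,-] (faults so far: 1)
  step 1: ref 2 -> HIT, frames=[2,-] (faults so far: 1)
  step 2: ref 2 -> HIT, frames=[2,-] (faults so far: 1)
  step 3: ref 2 -> HIT, frames=[2,-] (faults so far: 1)
  step 4: ref 7 -> FAULT, frames=[2,7] (faults so far: 2)
  step 5: ref 2 -> HIT, frames=[2,7] (faults so far: 2)
  step 6: ref 2 -> HIT, frames=[2,7] (faults so far: 2)
  step 7: ref 7 -> HIT, frames=[2,7] (faults so far: 2)
  step 8: ref 1 -> FAULT, evict 2, frames=[1,7] (faults so far: 3)
  step 9: ref 5 -> FAULT, evict 7, frames=[1,5] (faults so far: 4)
  step 10: ref 4 -> FAULT, evict 1, frames=[4,5] (faults so far: 5)
  step 11: ref 7 -> FAULT, evict 5, frames=[4,7] (faults so far: 6)
  step 12: ref 4 -> HIT, frames=[4,7] (faults so far: 6)
  step 13: ref 4 -> HIT, frames=[4,7] (faults so far: 6)
  step 14: ref 6 -> FAULT, evict 4, frames=[6,7] (faults so far: 7)
  FIFO total faults: 7
--- LRU ---
  step 0: ref 2 -> FAULT, frames=[2,-] (faults so far: 1)
  step 1: ref 2 -> HIT, frames=[2,-] (faults so far: 1)
  step 2: ref 2 -> HIT, frames=[2,-] (faults so far: 1)
  step 3: ref 2 -> HIT, frames=[2,-] (faults so far: 1)
  step 4: ref 7 -> FAULT, frames=[2,7] (faults so far: 2)
  step 5: ref 2 -> HIT, frames=[2,7] (faults so far: 2)
  step 6: ref 2 -> HIT, frames=[2,7] (faults so far: 2)
  step 7: ref 7 -> HIT, frames=[2,7] (faults so far: 2)
  step 8: ref 1 -> FAULT, evict 2, frames=[1,7] (faults so far: 3)
  step 9: ref 5 -> FAULT, evict 7, frames=[1,5] (faults so far: 4)
  step 10: ref 4 -> FAULT, evict 1, frames=[4,5] (faults so far: 5)
  step 11: ref 7 -> FAULT, evict 5, frames=[4,7] (faults so far: 6)
  step 12: ref 4 -> HIT, frames=[4,7] (faults so far: 6)
  step 13: ref 4 -> HIT, frames=[4,7] (faults so far: 6)
  step 14: ref 6 -> FAULT, evict 7, frames=[4,6] (faults so far: 7)
  LRU total faults: 7
--- Optimal ---
  step 0: ref 2 -> FAULT, frames=[2,-] (faults so far: 1)
  step 1: ref 2 -> HIT, frames=[2,-] (faults so far: 1)
  step 2: ref 2 -> HIT, frames=[2,-] (faults so far: 1)
  step 3: ref 2 -> HIT, frames=[2,-] (faults so far: 1)
  step 4: ref 7 -> FAULT, frames=[2,7] (faults so far: 2)
  step 5: ref 2 -> HIT, frames=[2,7] (faults so far: 2)
  step 6: ref 2 -> HIT, frames=[2,7] (faults so far: 2)
  step 7: ref 7 -> HIT, frames=[2,7] (faults so far: 2)
  step 8: ref 1 -> FAULT, evict 2, frames=[1,7] (faults so far: 3)
  step 9: ref 5 -> FAULT, evict 1, frames=[5,7] (faults so far: 4)
  step 10: ref 4 -> FAULT, evict 5, frames=[4,7] (faults so far: 5)
  step 11: ref 7 -> HIT, frames=[4,7] (faults so far: 5)
  step 12: ref 4 -> HIT, frames=[4,7] (faults so far: 5)
  step 13: ref 4 -> HIT, frames=[4,7] (faults so far: 5)
  step 14: ref 6 -> FAULT, evict 4, frames=[6,7] (faults so far: 6)
  Optimal total faults: 6

Answer: 7 7 6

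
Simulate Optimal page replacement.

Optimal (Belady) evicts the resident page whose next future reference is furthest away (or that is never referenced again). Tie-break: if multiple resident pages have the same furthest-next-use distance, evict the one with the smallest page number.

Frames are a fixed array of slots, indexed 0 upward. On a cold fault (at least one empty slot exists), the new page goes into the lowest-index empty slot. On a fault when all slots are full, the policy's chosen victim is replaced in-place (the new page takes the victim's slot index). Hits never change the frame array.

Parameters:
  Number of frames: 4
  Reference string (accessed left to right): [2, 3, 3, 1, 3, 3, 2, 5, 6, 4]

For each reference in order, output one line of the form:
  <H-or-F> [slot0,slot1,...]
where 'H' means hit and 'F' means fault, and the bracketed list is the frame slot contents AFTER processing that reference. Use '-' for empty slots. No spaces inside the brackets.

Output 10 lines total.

F [2,-,-,-]
F [2,3,-,-]
H [2,3,-,-]
F [2,3,1,-]
H [2,3,1,-]
H [2,3,1,-]
H [2,3,1,-]
F [2,3,1,5]
F [2,3,6,5]
F [4,3,6,5]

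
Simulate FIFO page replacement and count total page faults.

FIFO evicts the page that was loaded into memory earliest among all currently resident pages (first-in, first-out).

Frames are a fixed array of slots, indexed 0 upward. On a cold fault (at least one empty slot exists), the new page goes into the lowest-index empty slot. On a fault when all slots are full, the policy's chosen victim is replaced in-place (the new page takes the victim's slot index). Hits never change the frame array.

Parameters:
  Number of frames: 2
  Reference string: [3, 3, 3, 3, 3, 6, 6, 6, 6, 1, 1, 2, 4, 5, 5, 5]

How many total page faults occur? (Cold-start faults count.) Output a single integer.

Step 0: ref 3 → FAULT, frames=[3,-]
Step 1: ref 3 → HIT, frames=[3,-]
Step 2: ref 3 → HIT, frames=[3,-]
Step 3: ref 3 → HIT, frames=[3,-]
Step 4: ref 3 → HIT, frames=[3,-]
Step 5: ref 6 → FAULT, frames=[3,6]
Step 6: ref 6 → HIT, frames=[3,6]
Step 7: ref 6 → HIT, frames=[3,6]
Step 8: ref 6 → HIT, frames=[3,6]
Step 9: ref 1 → FAULT (evict 3), frames=[1,6]
Step 10: ref 1 → HIT, frames=[1,6]
Step 11: ref 2 → FAULT (evict 6), frames=[1,2]
Step 12: ref 4 → FAULT (evict 1), frames=[4,2]
Step 13: ref 5 → FAULT (evict 2), frames=[4,5]
Step 14: ref 5 → HIT, frames=[4,5]
Step 15: ref 5 → HIT, frames=[4,5]
Total faults: 6

Answer: 6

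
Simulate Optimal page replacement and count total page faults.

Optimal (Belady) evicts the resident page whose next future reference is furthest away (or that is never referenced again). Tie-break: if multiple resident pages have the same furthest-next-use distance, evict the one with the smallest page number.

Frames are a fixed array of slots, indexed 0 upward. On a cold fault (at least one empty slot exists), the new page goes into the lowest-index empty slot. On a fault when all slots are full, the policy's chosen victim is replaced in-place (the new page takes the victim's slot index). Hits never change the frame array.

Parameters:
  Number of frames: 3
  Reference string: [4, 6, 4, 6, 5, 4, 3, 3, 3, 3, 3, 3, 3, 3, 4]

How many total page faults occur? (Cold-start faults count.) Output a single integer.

Answer: 4

Derivation:
Step 0: ref 4 → FAULT, frames=[4,-,-]
Step 1: ref 6 → FAULT, frames=[4,6,-]
Step 2: ref 4 → HIT, frames=[4,6,-]
Step 3: ref 6 → HIT, frames=[4,6,-]
Step 4: ref 5 → FAULT, frames=[4,6,5]
Step 5: ref 4 → HIT, frames=[4,6,5]
Step 6: ref 3 → FAULT (evict 5), frames=[4,6,3]
Step 7: ref 3 → HIT, frames=[4,6,3]
Step 8: ref 3 → HIT, frames=[4,6,3]
Step 9: ref 3 → HIT, frames=[4,6,3]
Step 10: ref 3 → HIT, frames=[4,6,3]
Step 11: ref 3 → HIT, frames=[4,6,3]
Step 12: ref 3 → HIT, frames=[4,6,3]
Step 13: ref 3 → HIT, frames=[4,6,3]
Step 14: ref 4 → HIT, frames=[4,6,3]
Total faults: 4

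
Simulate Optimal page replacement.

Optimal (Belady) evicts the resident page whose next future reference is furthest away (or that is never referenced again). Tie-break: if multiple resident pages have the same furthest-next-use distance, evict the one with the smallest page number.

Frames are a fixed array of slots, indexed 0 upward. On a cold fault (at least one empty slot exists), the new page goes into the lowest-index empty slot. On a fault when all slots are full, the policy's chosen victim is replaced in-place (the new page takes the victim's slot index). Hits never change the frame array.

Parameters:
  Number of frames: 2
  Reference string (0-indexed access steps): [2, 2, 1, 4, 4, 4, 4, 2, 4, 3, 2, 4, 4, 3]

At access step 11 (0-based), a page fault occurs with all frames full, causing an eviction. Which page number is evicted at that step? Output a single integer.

Answer: 2

Derivation:
Step 0: ref 2 -> FAULT, frames=[2,-]
Step 1: ref 2 -> HIT, frames=[2,-]
Step 2: ref 1 -> FAULT, frames=[2,1]
Step 3: ref 4 -> FAULT, evict 1, frames=[2,4]
Step 4: ref 4 -> HIT, frames=[2,4]
Step 5: ref 4 -> HIT, frames=[2,4]
Step 6: ref 4 -> HIT, frames=[2,4]
Step 7: ref 2 -> HIT, frames=[2,4]
Step 8: ref 4 -> HIT, frames=[2,4]
Step 9: ref 3 -> FAULT, evict 4, frames=[2,3]
Step 10: ref 2 -> HIT, frames=[2,3]
Step 11: ref 4 -> FAULT, evict 2, frames=[4,3]
At step 11: evicted page 2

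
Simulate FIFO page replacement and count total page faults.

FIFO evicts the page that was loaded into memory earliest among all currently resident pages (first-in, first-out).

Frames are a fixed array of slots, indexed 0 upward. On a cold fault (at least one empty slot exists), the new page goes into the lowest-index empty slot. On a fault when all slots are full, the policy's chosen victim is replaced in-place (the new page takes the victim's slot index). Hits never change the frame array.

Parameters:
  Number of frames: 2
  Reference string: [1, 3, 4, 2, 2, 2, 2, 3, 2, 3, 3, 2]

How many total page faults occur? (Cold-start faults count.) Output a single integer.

Step 0: ref 1 → FAULT, frames=[1,-]
Step 1: ref 3 → FAULT, frames=[1,3]
Step 2: ref 4 → FAULT (evict 1), frames=[4,3]
Step 3: ref 2 → FAULT (evict 3), frames=[4,2]
Step 4: ref 2 → HIT, frames=[4,2]
Step 5: ref 2 → HIT, frames=[4,2]
Step 6: ref 2 → HIT, frames=[4,2]
Step 7: ref 3 → FAULT (evict 4), frames=[3,2]
Step 8: ref 2 → HIT, frames=[3,2]
Step 9: ref 3 → HIT, frames=[3,2]
Step 10: ref 3 → HIT, frames=[3,2]
Step 11: ref 2 → HIT, frames=[3,2]
Total faults: 5

Answer: 5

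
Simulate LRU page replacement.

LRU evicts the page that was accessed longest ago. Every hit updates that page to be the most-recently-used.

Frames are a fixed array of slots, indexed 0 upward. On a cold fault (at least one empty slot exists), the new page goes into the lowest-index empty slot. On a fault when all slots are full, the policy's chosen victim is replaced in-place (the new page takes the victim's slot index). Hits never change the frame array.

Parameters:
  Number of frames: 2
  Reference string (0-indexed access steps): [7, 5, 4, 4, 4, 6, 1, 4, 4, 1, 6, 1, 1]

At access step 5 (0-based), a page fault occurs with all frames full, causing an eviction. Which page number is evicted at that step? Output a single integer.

Answer: 5

Derivation:
Step 0: ref 7 -> FAULT, frames=[7,-]
Step 1: ref 5 -> FAULT, frames=[7,5]
Step 2: ref 4 -> FAULT, evict 7, frames=[4,5]
Step 3: ref 4 -> HIT, frames=[4,5]
Step 4: ref 4 -> HIT, frames=[4,5]
Step 5: ref 6 -> FAULT, evict 5, frames=[4,6]
At step 5: evicted page 5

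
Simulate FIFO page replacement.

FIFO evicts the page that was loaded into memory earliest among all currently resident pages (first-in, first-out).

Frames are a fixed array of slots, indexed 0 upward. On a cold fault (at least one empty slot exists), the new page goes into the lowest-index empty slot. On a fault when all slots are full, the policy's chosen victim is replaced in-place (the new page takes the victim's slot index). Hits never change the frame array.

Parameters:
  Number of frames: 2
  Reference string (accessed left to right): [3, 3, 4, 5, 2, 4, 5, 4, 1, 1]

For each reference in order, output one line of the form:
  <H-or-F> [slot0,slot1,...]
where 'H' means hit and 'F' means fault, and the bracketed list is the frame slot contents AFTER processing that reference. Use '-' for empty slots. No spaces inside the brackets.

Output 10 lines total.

F [3,-]
H [3,-]
F [3,4]
F [5,4]
F [5,2]
F [4,2]
F [4,5]
H [4,5]
F [1,5]
H [1,5]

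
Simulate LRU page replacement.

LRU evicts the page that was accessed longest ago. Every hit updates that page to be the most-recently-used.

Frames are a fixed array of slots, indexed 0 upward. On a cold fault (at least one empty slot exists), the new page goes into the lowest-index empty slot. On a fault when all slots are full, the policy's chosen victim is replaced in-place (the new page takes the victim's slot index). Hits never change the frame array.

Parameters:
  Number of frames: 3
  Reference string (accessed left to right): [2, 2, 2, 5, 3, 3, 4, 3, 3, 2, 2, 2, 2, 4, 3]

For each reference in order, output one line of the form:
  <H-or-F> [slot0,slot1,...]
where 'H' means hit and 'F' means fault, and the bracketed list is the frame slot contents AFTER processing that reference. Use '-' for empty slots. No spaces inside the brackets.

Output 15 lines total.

F [2,-,-]
H [2,-,-]
H [2,-,-]
F [2,5,-]
F [2,5,3]
H [2,5,3]
F [4,5,3]
H [4,5,3]
H [4,5,3]
F [4,2,3]
H [4,2,3]
H [4,2,3]
H [4,2,3]
H [4,2,3]
H [4,2,3]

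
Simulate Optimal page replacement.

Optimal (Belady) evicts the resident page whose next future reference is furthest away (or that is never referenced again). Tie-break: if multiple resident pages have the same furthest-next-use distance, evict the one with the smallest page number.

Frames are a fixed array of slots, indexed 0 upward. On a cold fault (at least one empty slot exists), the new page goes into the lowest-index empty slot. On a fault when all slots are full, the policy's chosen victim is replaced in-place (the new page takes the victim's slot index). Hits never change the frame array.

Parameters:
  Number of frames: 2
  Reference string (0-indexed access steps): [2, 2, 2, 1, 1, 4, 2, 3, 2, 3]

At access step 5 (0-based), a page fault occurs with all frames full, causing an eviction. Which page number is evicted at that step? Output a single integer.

Answer: 1

Derivation:
Step 0: ref 2 -> FAULT, frames=[2,-]
Step 1: ref 2 -> HIT, frames=[2,-]
Step 2: ref 2 -> HIT, frames=[2,-]
Step 3: ref 1 -> FAULT, frames=[2,1]
Step 4: ref 1 -> HIT, frames=[2,1]
Step 5: ref 4 -> FAULT, evict 1, frames=[2,4]
At step 5: evicted page 1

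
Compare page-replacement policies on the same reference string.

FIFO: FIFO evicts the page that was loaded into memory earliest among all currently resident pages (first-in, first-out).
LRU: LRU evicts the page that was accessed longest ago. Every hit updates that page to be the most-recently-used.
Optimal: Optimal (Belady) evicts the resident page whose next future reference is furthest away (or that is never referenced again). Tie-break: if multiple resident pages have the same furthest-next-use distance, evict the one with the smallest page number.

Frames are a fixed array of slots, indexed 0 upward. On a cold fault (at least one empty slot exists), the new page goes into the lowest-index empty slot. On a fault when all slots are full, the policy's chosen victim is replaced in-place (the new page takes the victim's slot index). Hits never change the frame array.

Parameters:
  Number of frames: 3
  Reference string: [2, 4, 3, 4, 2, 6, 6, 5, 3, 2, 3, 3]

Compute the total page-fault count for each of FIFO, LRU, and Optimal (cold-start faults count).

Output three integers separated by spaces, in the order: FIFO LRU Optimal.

--- FIFO ---
  step 0: ref 2 -> FAULT, frames=[2,-,-] (faults so far: 1)
  step 1: ref 4 -> FAULT, frames=[2,4,-] (faults so far: 2)
  step 2: ref 3 -> FAULT, frames=[2,4,3] (faults so far: 3)
  step 3: ref 4 -> HIT, frames=[2,4,3] (faults so far: 3)
  step 4: ref 2 -> HIT, frames=[2,4,3] (faults so far: 3)
  step 5: ref 6 -> FAULT, evict 2, frames=[6,4,3] (faults so far: 4)
  step 6: ref 6 -> HIT, frames=[6,4,3] (faults so far: 4)
  step 7: ref 5 -> FAULT, evict 4, frames=[6,5,3] (faults so far: 5)
  step 8: ref 3 -> HIT, frames=[6,5,3] (faults so far: 5)
  step 9: ref 2 -> FAULT, evict 3, frames=[6,5,2] (faults so far: 6)
  step 10: ref 3 -> FAULT, evict 6, frames=[3,5,2] (faults so far: 7)
  step 11: ref 3 -> HIT, frames=[3,5,2] (faults so far: 7)
  FIFO total faults: 7
--- LRU ---
  step 0: ref 2 -> FAULT, frames=[2,-,-] (faults so far: 1)
  step 1: ref 4 -> FAULT, frames=[2,4,-] (faults so far: 2)
  step 2: ref 3 -> FAULT, frames=[2,4,3] (faults so far: 3)
  step 3: ref 4 -> HIT, frames=[2,4,3] (faults so far: 3)
  step 4: ref 2 -> HIT, frames=[2,4,3] (faults so far: 3)
  step 5: ref 6 -> FAULT, evict 3, frames=[2,4,6] (faults so far: 4)
  step 6: ref 6 -> HIT, frames=[2,4,6] (faults so far: 4)
  step 7: ref 5 -> FAULT, evict 4, frames=[2,5,6] (faults so far: 5)
  step 8: ref 3 -> FAULT, evict 2, frames=[3,5,6] (faults so far: 6)
  step 9: ref 2 -> FAULT, evict 6, frames=[3,5,2] (faults so far: 7)
  step 10: ref 3 -> HIT, frames=[3,5,2] (faults so far: 7)
  step 11: ref 3 -> HIT, frames=[3,5,2] (faults so far: 7)
  LRU total faults: 7
--- Optimal ---
  step 0: ref 2 -> FAULT, frames=[2,-,-] (faults so far: 1)
  step 1: ref 4 -> FAULT, frames=[2,4,-] (faults so far: 2)
  step 2: ref 3 -> FAULT, frames=[2,4,3] (faults so far: 3)
  step 3: ref 4 -> HIT, frames=[2,4,3] (faults so far: 3)
  step 4: ref 2 -> HIT, frames=[2,4,3] (faults so far: 3)
  step 5: ref 6 -> FAULT, evict 4, frames=[2,6,3] (faults so far: 4)
  step 6: ref 6 -> HIT, frames=[2,6,3] (faults so far: 4)
  step 7: ref 5 -> FAULT, evict 6, frames=[2,5,3] (faults so far: 5)
  step 8: ref 3 -> HIT, frames=[2,5,3] (faults so far: 5)
  step 9: ref 2 -> HIT, frames=[2,5,3] (faults so far: 5)
  step 10: ref 3 -> HIT, frames=[2,5,3] (faults so far: 5)
  step 11: ref 3 -> HIT, frames=[2,5,3] (faults so far: 5)
  Optimal total faults: 5

Answer: 7 7 5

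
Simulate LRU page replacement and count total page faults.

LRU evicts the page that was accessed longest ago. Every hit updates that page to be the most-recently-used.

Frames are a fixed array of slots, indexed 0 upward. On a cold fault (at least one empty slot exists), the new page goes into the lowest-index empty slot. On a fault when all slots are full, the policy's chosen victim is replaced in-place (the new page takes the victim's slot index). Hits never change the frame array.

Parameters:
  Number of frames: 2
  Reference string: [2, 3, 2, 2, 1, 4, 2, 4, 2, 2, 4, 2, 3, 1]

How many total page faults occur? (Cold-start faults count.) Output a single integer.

Step 0: ref 2 → FAULT, frames=[2,-]
Step 1: ref 3 → FAULT, frames=[2,3]
Step 2: ref 2 → HIT, frames=[2,3]
Step 3: ref 2 → HIT, frames=[2,3]
Step 4: ref 1 → FAULT (evict 3), frames=[2,1]
Step 5: ref 4 → FAULT (evict 2), frames=[4,1]
Step 6: ref 2 → FAULT (evict 1), frames=[4,2]
Step 7: ref 4 → HIT, frames=[4,2]
Step 8: ref 2 → HIT, frames=[4,2]
Step 9: ref 2 → HIT, frames=[4,2]
Step 10: ref 4 → HIT, frames=[4,2]
Step 11: ref 2 → HIT, frames=[4,2]
Step 12: ref 3 → FAULT (evict 4), frames=[3,2]
Step 13: ref 1 → FAULT (evict 2), frames=[3,1]
Total faults: 7

Answer: 7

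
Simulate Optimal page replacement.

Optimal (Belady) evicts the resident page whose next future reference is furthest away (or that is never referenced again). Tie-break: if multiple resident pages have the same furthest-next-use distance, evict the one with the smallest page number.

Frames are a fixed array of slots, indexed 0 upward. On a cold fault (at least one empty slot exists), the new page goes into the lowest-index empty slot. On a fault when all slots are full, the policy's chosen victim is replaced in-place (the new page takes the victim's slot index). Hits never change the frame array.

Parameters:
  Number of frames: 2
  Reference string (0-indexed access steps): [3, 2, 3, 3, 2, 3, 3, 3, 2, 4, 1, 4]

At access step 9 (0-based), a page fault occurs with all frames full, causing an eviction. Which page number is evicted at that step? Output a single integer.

Step 0: ref 3 -> FAULT, frames=[3,-]
Step 1: ref 2 -> FAULT, frames=[3,2]
Step 2: ref 3 -> HIT, frames=[3,2]
Step 3: ref 3 -> HIT, frames=[3,2]
Step 4: ref 2 -> HIT, frames=[3,2]
Step 5: ref 3 -> HIT, frames=[3,2]
Step 6: ref 3 -> HIT, frames=[3,2]
Step 7: ref 3 -> HIT, frames=[3,2]
Step 8: ref 2 -> HIT, frames=[3,2]
Step 9: ref 4 -> FAULT, evict 2, frames=[3,4]
At step 9: evicted page 2

Answer: 2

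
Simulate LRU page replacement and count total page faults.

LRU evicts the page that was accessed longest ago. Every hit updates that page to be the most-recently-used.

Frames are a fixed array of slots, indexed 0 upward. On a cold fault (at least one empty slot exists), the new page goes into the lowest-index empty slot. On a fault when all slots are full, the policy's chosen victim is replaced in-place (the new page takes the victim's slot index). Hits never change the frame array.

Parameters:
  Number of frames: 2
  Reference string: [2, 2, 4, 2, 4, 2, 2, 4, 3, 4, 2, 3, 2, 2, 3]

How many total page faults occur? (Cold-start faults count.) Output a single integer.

Answer: 5

Derivation:
Step 0: ref 2 → FAULT, frames=[2,-]
Step 1: ref 2 → HIT, frames=[2,-]
Step 2: ref 4 → FAULT, frames=[2,4]
Step 3: ref 2 → HIT, frames=[2,4]
Step 4: ref 4 → HIT, frames=[2,4]
Step 5: ref 2 → HIT, frames=[2,4]
Step 6: ref 2 → HIT, frames=[2,4]
Step 7: ref 4 → HIT, frames=[2,4]
Step 8: ref 3 → FAULT (evict 2), frames=[3,4]
Step 9: ref 4 → HIT, frames=[3,4]
Step 10: ref 2 → FAULT (evict 3), frames=[2,4]
Step 11: ref 3 → FAULT (evict 4), frames=[2,3]
Step 12: ref 2 → HIT, frames=[2,3]
Step 13: ref 2 → HIT, frames=[2,3]
Step 14: ref 3 → HIT, frames=[2,3]
Total faults: 5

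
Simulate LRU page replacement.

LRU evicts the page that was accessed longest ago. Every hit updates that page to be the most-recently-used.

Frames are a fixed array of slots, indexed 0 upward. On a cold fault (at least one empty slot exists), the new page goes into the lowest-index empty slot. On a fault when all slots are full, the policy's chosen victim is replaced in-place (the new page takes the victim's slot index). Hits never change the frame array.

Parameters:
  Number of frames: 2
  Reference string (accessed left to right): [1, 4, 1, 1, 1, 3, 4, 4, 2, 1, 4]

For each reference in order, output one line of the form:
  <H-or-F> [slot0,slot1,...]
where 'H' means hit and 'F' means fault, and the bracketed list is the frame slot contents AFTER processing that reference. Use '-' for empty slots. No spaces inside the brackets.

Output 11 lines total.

F [1,-]
F [1,4]
H [1,4]
H [1,4]
H [1,4]
F [1,3]
F [4,3]
H [4,3]
F [4,2]
F [1,2]
F [1,4]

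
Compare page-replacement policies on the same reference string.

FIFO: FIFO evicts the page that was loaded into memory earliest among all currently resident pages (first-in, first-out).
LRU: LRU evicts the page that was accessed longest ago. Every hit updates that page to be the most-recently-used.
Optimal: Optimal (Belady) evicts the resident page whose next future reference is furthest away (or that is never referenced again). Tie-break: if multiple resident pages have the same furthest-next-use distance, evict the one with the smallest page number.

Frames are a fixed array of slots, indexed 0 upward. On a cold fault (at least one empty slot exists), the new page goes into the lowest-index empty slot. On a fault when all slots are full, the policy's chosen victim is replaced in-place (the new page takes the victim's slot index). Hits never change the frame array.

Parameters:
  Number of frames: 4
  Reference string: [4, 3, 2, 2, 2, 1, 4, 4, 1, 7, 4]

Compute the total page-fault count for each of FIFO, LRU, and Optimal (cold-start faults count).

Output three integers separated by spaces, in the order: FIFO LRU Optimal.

--- FIFO ---
  step 0: ref 4 -> FAULT, frames=[4,-,-,-] (faults so far: 1)
  step 1: ref 3 -> FAULT, frames=[4,3,-,-] (faults so far: 2)
  step 2: ref 2 -> FAULT, frames=[4,3,2,-] (faults so far: 3)
  step 3: ref 2 -> HIT, frames=[4,3,2,-] (faults so far: 3)
  step 4: ref 2 -> HIT, frames=[4,3,2,-] (faults so far: 3)
  step 5: ref 1 -> FAULT, frames=[4,3,2,1] (faults so far: 4)
  step 6: ref 4 -> HIT, frames=[4,3,2,1] (faults so far: 4)
  step 7: ref 4 -> HIT, frames=[4,3,2,1] (faults so far: 4)
  step 8: ref 1 -> HIT, frames=[4,3,2,1] (faults so far: 4)
  step 9: ref 7 -> FAULT, evict 4, frames=[7,3,2,1] (faults so far: 5)
  step 10: ref 4 -> FAULT, evict 3, frames=[7,4,2,1] (faults so far: 6)
  FIFO total faults: 6
--- LRU ---
  step 0: ref 4 -> FAULT, frames=[4,-,-,-] (faults so far: 1)
  step 1: ref 3 -> FAULT, frames=[4,3,-,-] (faults so far: 2)
  step 2: ref 2 -> FAULT, frames=[4,3,2,-] (faults so far: 3)
  step 3: ref 2 -> HIT, frames=[4,3,2,-] (faults so far: 3)
  step 4: ref 2 -> HIT, frames=[4,3,2,-] (faults so far: 3)
  step 5: ref 1 -> FAULT, frames=[4,3,2,1] (faults so far: 4)
  step 6: ref 4 -> HIT, frames=[4,3,2,1] (faults so far: 4)
  step 7: ref 4 -> HIT, frames=[4,3,2,1] (faults so far: 4)
  step 8: ref 1 -> HIT, frames=[4,3,2,1] (faults so far: 4)
  step 9: ref 7 -> FAULT, evict 3, frames=[4,7,2,1] (faults so far: 5)
  step 10: ref 4 -> HIT, frames=[4,7,2,1] (faults so far: 5)
  LRU total faults: 5
--- Optimal ---
  step 0: ref 4 -> FAULT, frames=[4,-,-,-] (faults so far: 1)
  step 1: ref 3 -> FAULT, frames=[4,3,-,-] (faults so far: 2)
  step 2: ref 2 -> FAULT, frames=[4,3,2,-] (faults so far: 3)
  step 3: ref 2 -> HIT, frames=[4,3,2,-] (faults so far: 3)
  step 4: ref 2 -> HIT, frames=[4,3,2,-] (faults so far: 3)
  step 5: ref 1 -> FAULT, frames=[4,3,2,1] (faults so far: 4)
  step 6: ref 4 -> HIT, frames=[4,3,2,1] (faults so far: 4)
  step 7: ref 4 -> HIT, frames=[4,3,2,1] (faults so far: 4)
  step 8: ref 1 -> HIT, frames=[4,3,2,1] (faults so far: 4)
  step 9: ref 7 -> FAULT, evict 1, frames=[4,3,2,7] (faults so far: 5)
  step 10: ref 4 -> HIT, frames=[4,3,2,7] (faults so far: 5)
  Optimal total faults: 5

Answer: 6 5 5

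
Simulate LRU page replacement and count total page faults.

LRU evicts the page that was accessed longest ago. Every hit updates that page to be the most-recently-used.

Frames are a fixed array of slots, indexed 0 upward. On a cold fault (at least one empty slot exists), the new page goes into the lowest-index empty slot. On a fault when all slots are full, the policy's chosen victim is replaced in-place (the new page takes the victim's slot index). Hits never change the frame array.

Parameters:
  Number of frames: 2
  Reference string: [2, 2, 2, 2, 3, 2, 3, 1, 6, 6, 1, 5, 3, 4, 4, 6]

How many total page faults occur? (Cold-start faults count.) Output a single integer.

Answer: 8

Derivation:
Step 0: ref 2 → FAULT, frames=[2,-]
Step 1: ref 2 → HIT, frames=[2,-]
Step 2: ref 2 → HIT, frames=[2,-]
Step 3: ref 2 → HIT, frames=[2,-]
Step 4: ref 3 → FAULT, frames=[2,3]
Step 5: ref 2 → HIT, frames=[2,3]
Step 6: ref 3 → HIT, frames=[2,3]
Step 7: ref 1 → FAULT (evict 2), frames=[1,3]
Step 8: ref 6 → FAULT (evict 3), frames=[1,6]
Step 9: ref 6 → HIT, frames=[1,6]
Step 10: ref 1 → HIT, frames=[1,6]
Step 11: ref 5 → FAULT (evict 6), frames=[1,5]
Step 12: ref 3 → FAULT (evict 1), frames=[3,5]
Step 13: ref 4 → FAULT (evict 5), frames=[3,4]
Step 14: ref 4 → HIT, frames=[3,4]
Step 15: ref 6 → FAULT (evict 3), frames=[6,4]
Total faults: 8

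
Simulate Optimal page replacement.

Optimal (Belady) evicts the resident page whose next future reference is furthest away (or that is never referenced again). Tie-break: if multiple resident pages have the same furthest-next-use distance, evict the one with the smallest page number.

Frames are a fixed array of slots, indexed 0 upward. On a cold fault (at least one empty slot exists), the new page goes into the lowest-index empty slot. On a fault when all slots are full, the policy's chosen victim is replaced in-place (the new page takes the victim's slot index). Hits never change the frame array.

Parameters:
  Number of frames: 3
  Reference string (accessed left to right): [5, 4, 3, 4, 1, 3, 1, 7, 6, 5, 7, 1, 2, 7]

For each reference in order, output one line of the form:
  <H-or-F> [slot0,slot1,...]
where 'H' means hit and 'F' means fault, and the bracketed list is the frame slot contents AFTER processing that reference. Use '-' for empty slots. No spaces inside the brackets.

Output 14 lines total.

F [5,-,-]
F [5,4,-]
F [5,4,3]
H [5,4,3]
F [5,1,3]
H [5,1,3]
H [5,1,3]
F [5,1,7]
F [5,6,7]
H [5,6,7]
H [5,6,7]
F [1,6,7]
F [2,6,7]
H [2,6,7]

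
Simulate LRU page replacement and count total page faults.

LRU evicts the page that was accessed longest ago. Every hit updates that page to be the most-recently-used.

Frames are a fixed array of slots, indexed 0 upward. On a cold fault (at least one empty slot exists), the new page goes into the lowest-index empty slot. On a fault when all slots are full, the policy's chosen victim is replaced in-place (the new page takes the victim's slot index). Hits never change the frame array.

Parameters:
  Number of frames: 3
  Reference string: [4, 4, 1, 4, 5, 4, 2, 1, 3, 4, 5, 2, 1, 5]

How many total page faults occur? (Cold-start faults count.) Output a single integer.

Answer: 10

Derivation:
Step 0: ref 4 → FAULT, frames=[4,-,-]
Step 1: ref 4 → HIT, frames=[4,-,-]
Step 2: ref 1 → FAULT, frames=[4,1,-]
Step 3: ref 4 → HIT, frames=[4,1,-]
Step 4: ref 5 → FAULT, frames=[4,1,5]
Step 5: ref 4 → HIT, frames=[4,1,5]
Step 6: ref 2 → FAULT (evict 1), frames=[4,2,5]
Step 7: ref 1 → FAULT (evict 5), frames=[4,2,1]
Step 8: ref 3 → FAULT (evict 4), frames=[3,2,1]
Step 9: ref 4 → FAULT (evict 2), frames=[3,4,1]
Step 10: ref 5 → FAULT (evict 1), frames=[3,4,5]
Step 11: ref 2 → FAULT (evict 3), frames=[2,4,5]
Step 12: ref 1 → FAULT (evict 4), frames=[2,1,5]
Step 13: ref 5 → HIT, frames=[2,1,5]
Total faults: 10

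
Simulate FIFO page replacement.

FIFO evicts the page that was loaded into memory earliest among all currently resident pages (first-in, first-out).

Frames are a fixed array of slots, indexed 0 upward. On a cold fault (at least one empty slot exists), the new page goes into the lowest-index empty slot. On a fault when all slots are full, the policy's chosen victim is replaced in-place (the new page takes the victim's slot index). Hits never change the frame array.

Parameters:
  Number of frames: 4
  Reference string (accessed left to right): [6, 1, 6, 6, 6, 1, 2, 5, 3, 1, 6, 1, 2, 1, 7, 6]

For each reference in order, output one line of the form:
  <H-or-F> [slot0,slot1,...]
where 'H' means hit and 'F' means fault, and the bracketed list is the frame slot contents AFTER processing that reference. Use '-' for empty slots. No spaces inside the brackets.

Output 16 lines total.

F [6,-,-,-]
F [6,1,-,-]
H [6,1,-,-]
H [6,1,-,-]
H [6,1,-,-]
H [6,1,-,-]
F [6,1,2,-]
F [6,1,2,5]
F [3,1,2,5]
H [3,1,2,5]
F [3,6,2,5]
F [3,6,1,5]
F [3,6,1,2]
H [3,6,1,2]
F [7,6,1,2]
H [7,6,1,2]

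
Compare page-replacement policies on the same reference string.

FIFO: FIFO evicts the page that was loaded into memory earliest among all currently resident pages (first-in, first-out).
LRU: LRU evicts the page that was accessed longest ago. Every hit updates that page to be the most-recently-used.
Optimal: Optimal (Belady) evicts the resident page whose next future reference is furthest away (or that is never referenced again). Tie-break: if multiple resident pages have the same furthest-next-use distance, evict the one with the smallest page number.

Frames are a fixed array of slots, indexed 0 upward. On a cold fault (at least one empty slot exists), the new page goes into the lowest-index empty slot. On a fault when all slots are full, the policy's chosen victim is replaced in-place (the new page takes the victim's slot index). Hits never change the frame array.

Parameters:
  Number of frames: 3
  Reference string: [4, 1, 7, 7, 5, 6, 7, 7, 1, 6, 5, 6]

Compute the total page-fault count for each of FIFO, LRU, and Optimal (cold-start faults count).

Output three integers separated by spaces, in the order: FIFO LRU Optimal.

Answer: 6 7 6

Derivation:
--- FIFO ---
  step 0: ref 4 -> FAULT, frames=[4,-,-] (faults so far: 1)
  step 1: ref 1 -> FAULT, frames=[4,1,-] (faults so far: 2)
  step 2: ref 7 -> FAULT, frames=[4,1,7] (faults so far: 3)
  step 3: ref 7 -> HIT, frames=[4,1,7] (faults so far: 3)
  step 4: ref 5 -> FAULT, evict 4, frames=[5,1,7] (faults so far: 4)
  step 5: ref 6 -> FAULT, evict 1, frames=[5,6,7] (faults so far: 5)
  step 6: ref 7 -> HIT, frames=[5,6,7] (faults so far: 5)
  step 7: ref 7 -> HIT, frames=[5,6,7] (faults so far: 5)
  step 8: ref 1 -> FAULT, evict 7, frames=[5,6,1] (faults so far: 6)
  step 9: ref 6 -> HIT, frames=[5,6,1] (faults so far: 6)
  step 10: ref 5 -> HIT, frames=[5,6,1] (faults so far: 6)
  step 11: ref 6 -> HIT, frames=[5,6,1] (faults so far: 6)
  FIFO total faults: 6
--- LRU ---
  step 0: ref 4 -> FAULT, frames=[4,-,-] (faults so far: 1)
  step 1: ref 1 -> FAULT, frames=[4,1,-] (faults so far: 2)
  step 2: ref 7 -> FAULT, frames=[4,1,7] (faults so far: 3)
  step 3: ref 7 -> HIT, frames=[4,1,7] (faults so far: 3)
  step 4: ref 5 -> FAULT, evict 4, frames=[5,1,7] (faults so far: 4)
  step 5: ref 6 -> FAULT, evict 1, frames=[5,6,7] (faults so far: 5)
  step 6: ref 7 -> HIT, frames=[5,6,7] (faults so far: 5)
  step 7: ref 7 -> HIT, frames=[5,6,7] (faults so far: 5)
  step 8: ref 1 -> FAULT, evict 5, frames=[1,6,7] (faults so far: 6)
  step 9: ref 6 -> HIT, frames=[1,6,7] (faults so far: 6)
  step 10: ref 5 -> FAULT, evict 7, frames=[1,6,5] (faults so far: 7)
  step 11: ref 6 -> HIT, frames=[1,6,5] (faults so far: 7)
  LRU total faults: 7
--- Optimal ---
  step 0: ref 4 -> FAULT, frames=[4,-,-] (faults so far: 1)
  step 1: ref 1 -> FAULT, frames=[4,1,-] (faults so far: 2)
  step 2: ref 7 -> FAULT, frames=[4,1,7] (faults so far: 3)
  step 3: ref 7 -> HIT, frames=[4,1,7] (faults so far: 3)
  step 4: ref 5 -> FAULT, evict 4, frames=[5,1,7] (faults so far: 4)
  step 5: ref 6 -> FAULT, evict 5, frames=[6,1,7] (faults so far: 5)
  step 6: ref 7 -> HIT, frames=[6,1,7] (faults so far: 5)
  step 7: ref 7 -> HIT, frames=[6,1,7] (faults so far: 5)
  step 8: ref 1 -> HIT, frames=[6,1,7] (faults so far: 5)
  step 9: ref 6 -> HIT, frames=[6,1,7] (faults so far: 5)
  step 10: ref 5 -> FAULT, evict 1, frames=[6,5,7] (faults so far: 6)
  step 11: ref 6 -> HIT, frames=[6,5,7] (faults so far: 6)
  Optimal total faults: 6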